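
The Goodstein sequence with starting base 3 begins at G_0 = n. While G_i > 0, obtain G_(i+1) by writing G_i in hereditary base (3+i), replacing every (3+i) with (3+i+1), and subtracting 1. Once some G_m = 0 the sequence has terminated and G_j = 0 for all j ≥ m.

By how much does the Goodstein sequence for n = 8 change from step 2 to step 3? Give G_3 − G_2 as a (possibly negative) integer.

1

step 0: 8 = 2·3 + 2; sub 4 for 3: 2·4 + 2; = 10; G_1 = 10−1 = 9
step 1: 9 = 2·4 + 1; sub 5 for 4: 2·5 + 1; = 11; G_2 = 11−1 = 10
step 2: 10 = 2·5; sub 6 for 5: 2·6; = 12; G_3 = 12−1 = 11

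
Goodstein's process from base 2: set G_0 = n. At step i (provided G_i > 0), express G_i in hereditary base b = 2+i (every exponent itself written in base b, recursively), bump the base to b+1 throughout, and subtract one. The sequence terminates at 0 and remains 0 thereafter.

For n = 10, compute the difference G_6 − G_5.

base 2: 10 = 2^(2 + 1) + 2; at 3: 3^(3 + 1) + 3 = 84; next = 83
base 3: 83 = 3^(3 + 1) + 2; at 4: 4^(4 + 1) + 2 = 1026; next = 1025
base 4: 1025 = 4^(4 + 1) + 1; at 5: 5^(5 + 1) + 1 = 15626; next = 15625
base 5: 15625 = 5^(5 + 1); at 6: 6^(6 + 1) = 279936; next = 279935
base 6: 279935 = 5·6^6 + 5·6^5 + 5·6^4 + 5·6^3 + 5·6^2 + 5·6 + 5; at 7: 5·7^7 + 5·7^5 + 5·7^4 + 5·7^3 + 5·7^2 + 5·7 + 5 = 4215755; next = 4215754
base 7: 4215754 = 5·7^7 + 5·7^5 + 5·7^4 + 5·7^3 + 5·7^2 + 5·7 + 4; at 8: 5·8^8 + 5·8^5 + 5·8^4 + 5·8^3 + 5·8^2 + 5·8 + 4 = 84073324; next = 84073323

79857569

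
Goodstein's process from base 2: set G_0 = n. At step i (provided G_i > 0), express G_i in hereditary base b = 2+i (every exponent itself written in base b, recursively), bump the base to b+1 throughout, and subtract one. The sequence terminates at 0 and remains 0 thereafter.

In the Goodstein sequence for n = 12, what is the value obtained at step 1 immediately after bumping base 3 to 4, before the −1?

1066

base 2: 12 = 2^(2 + 1) + 2^2; at 3: 3^(3 + 1) + 3^3 = 108; next = 107
base 3: 107 = 3^(3 + 1) + 2·3^2 + 2·3 + 2; at 4: 4^(4 + 1) + 2·4^2 + 2·4 + 2 = 1066; next = 1065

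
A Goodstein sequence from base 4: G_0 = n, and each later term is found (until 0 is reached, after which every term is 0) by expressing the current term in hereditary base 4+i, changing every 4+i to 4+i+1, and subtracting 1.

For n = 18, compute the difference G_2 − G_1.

10

G_0=18  [base 4] 4^2 + 2  →[4↦5]→  5^2 + 2 = 27  −1 ⇒ G_1=26
G_1=26  [base 5] 5^2 + 1  →[5↦6]→  6^2 + 1 = 37  −1 ⇒ G_2=36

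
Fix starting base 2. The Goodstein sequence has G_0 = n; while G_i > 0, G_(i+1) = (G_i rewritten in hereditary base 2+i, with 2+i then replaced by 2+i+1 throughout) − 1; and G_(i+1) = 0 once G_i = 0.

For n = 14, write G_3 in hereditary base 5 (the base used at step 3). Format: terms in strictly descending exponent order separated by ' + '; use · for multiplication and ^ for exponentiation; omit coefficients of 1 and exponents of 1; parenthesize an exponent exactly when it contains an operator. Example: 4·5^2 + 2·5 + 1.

base 2: 14 = 2^(2 + 1) + 2^2 + 2; at 3: 3^(3 + 1) + 3^3 + 3 = 111; next = 110
base 3: 110 = 3^(3 + 1) + 3^3 + 2; at 4: 4^(4 + 1) + 4^4 + 2 = 1282; next = 1281
base 4: 1281 = 4^(4 + 1) + 4^4 + 1; at 5: 5^(5 + 1) + 5^5 + 1 = 18751; next = 18750
base 5: 18750 = 5^(5 + 1) + 5^5; at 6: 6^(6 + 1) + 6^6 = 326592; next = 326591

5^(5 + 1) + 5^5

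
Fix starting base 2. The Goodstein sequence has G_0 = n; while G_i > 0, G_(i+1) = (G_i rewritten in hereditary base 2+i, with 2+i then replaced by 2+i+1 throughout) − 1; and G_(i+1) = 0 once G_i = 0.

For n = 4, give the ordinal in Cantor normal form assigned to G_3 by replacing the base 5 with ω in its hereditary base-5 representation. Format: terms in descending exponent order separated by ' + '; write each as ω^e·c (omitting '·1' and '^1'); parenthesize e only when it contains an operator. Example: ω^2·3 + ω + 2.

ω^2·2 + ω·2

step 0: 4 = 2^2; sub 3 for 2: 3^3; = 27; G_1 = 27−1 = 26
step 1: 26 = 2·3^2 + 2·3 + 2; sub 4 for 3: 2·4^2 + 2·4 + 2; = 42; G_2 = 42−1 = 41
step 2: 41 = 2·4^2 + 2·4 + 1; sub 5 for 4: 2·5^2 + 2·5 + 1; = 61; G_3 = 61−1 = 60
step 3: 60 = 2·5^2 + 2·5; sub 6 for 5: 2·6^2 + 2·6; = 84; G_4 = 84−1 = 83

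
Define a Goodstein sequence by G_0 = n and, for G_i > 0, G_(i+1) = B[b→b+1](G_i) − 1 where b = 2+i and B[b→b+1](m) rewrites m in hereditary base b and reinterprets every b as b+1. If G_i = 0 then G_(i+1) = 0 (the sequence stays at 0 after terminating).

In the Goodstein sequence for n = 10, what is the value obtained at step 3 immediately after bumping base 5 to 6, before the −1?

G_0=10  [base 2] 2^(2 + 1) + 2  →[2↦3]→  3^(3 + 1) + 3 = 84  −1 ⇒ G_1=83
G_1=83  [base 3] 3^(3 + 1) + 2  →[3↦4]→  4^(4 + 1) + 2 = 1026  −1 ⇒ G_2=1025
G_2=1025  [base 4] 4^(4 + 1) + 1  →[4↦5]→  5^(5 + 1) + 1 = 15626  −1 ⇒ G_3=15625

279936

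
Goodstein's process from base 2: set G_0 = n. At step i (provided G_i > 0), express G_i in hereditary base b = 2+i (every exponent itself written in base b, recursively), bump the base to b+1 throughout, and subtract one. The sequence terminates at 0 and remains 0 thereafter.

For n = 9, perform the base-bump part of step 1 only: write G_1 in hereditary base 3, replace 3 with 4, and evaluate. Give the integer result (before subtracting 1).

G_0=9  [base 2] 2^(2 + 1) + 1  →[2↦3]→  3^(3 + 1) + 1 = 82  −1 ⇒ G_1=81
G_1=81  [base 3] 3^(3 + 1)  →[3↦4]→  4^(4 + 1) = 1024  −1 ⇒ G_2=1023

1024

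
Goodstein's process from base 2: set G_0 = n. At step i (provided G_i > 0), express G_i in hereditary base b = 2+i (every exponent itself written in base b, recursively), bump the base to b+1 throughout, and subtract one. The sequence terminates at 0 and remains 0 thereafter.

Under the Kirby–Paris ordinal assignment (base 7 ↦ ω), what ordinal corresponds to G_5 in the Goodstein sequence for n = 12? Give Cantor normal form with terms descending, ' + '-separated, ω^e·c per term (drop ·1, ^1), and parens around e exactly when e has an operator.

ω^(ω + 1) + ω^2·2 + ω + 4

G_0=12  [base 2] 2^(2 + 1) + 2^2  →[2↦3]→  3^(3 + 1) + 3^3 = 108  −1 ⇒ G_1=107
G_1=107  [base 3] 3^(3 + 1) + 2·3^2 + 2·3 + 2  →[3↦4]→  4^(4 + 1) + 2·4^2 + 2·4 + 2 = 1066  −1 ⇒ G_2=1065
G_2=1065  [base 4] 4^(4 + 1) + 2·4^2 + 2·4 + 1  →[4↦5]→  5^(5 + 1) + 2·5^2 + 2·5 + 1 = 15686  −1 ⇒ G_3=15685
G_3=15685  [base 5] 5^(5 + 1) + 2·5^2 + 2·5  →[5↦6]→  6^(6 + 1) + 2·6^2 + 2·6 = 280020  −1 ⇒ G_4=280019
G_4=280019  [base 6] 6^(6 + 1) + 2·6^2 + 6 + 5  →[6↦7]→  7^(7 + 1) + 2·7^2 + 7 + 5 = 5764911  −1 ⇒ G_5=5764910
G_5=5764910  [base 7] 7^(7 + 1) + 2·7^2 + 7 + 4  →[7↦8]→  8^(8 + 1) + 2·8^2 + 8 + 4 = 134217868  −1 ⇒ G_6=134217867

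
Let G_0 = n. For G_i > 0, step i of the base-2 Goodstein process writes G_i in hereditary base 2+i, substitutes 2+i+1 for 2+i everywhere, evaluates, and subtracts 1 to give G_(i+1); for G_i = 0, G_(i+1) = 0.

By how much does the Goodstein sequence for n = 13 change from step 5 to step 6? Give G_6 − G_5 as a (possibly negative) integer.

[0] 13 ≡ 2^(2 + 1) + 2^2 + 1 (base 2). Lift 3: 109. −1: 108.
[1] 108 ≡ 3^(3 + 1) + 3^3 (base 3). Lift 4: 1280. −1: 1279.
[2] 1279 ≡ 4^(4 + 1) + 3·4^3 + 3·4^2 + 3·4 + 3 (base 4). Lift 5: 16093. −1: 16092.
[3] 16092 ≡ 5^(5 + 1) + 3·5^3 + 3·5^2 + 3·5 + 2 (base 5). Lift 6: 280712. −1: 280711.
[4] 280711 ≡ 6^(6 + 1) + 3·6^3 + 3·6^2 + 3·6 + 1 (base 6). Lift 7: 5765999. −1: 5765998.
[5] 5765998 ≡ 7^(7 + 1) + 3·7^3 + 3·7^2 + 3·7 (base 7). Lift 8: 134219480. −1: 134219479.

128453481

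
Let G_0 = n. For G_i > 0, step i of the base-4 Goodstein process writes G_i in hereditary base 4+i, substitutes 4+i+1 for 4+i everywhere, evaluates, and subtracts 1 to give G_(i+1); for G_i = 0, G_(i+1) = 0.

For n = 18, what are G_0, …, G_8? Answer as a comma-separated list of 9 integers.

18, 26, 36, 48, 53, 58, 63, 68, 73

i=0: 18 = 4^2 + 2 (b=4); 4→5: 5^2 + 2 = 27; 27−1 = 26
i=1: 26 = 5^2 + 1 (b=5); 5→6: 6^2 + 1 = 37; 37−1 = 36
i=2: 36 = 6^2 (b=6); 6→7: 7^2 = 49; 49−1 = 48
i=3: 48 = 6·7 + 6 (b=7); 7→8: 6·8 + 6 = 54; 54−1 = 53
i=4: 53 = 6·8 + 5 (b=8); 8→9: 6·9 + 5 = 59; 59−1 = 58
i=5: 58 = 6·9 + 4 (b=9); 9→10: 6·10 + 4 = 64; 64−1 = 63
i=6: 63 = 6·10 + 3 (b=10); 10→11: 6·11 + 3 = 69; 69−1 = 68
i=7: 68 = 6·11 + 2 (b=11); 11→12: 6·12 + 2 = 74; 74−1 = 73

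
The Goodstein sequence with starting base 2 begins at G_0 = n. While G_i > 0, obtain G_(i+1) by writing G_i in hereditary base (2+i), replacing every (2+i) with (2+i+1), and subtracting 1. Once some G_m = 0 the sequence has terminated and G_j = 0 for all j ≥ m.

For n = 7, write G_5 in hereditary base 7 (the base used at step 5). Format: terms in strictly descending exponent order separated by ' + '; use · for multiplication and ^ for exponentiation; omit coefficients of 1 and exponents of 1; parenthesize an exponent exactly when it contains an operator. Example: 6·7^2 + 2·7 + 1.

7^7

i=0: 7 = 2^2 + 2 + 1 (b=2); 2→3: 3^3 + 3 + 1 = 31; 31−1 = 30
i=1: 30 = 3^3 + 3 (b=3); 3→4: 4^4 + 4 = 260; 260−1 = 259
i=2: 259 = 4^4 + 3 (b=4); 4→5: 5^5 + 3 = 3128; 3128−1 = 3127
i=3: 3127 = 5^5 + 2 (b=5); 5→6: 6^6 + 2 = 46658; 46658−1 = 46657
i=4: 46657 = 6^6 + 1 (b=6); 6→7: 7^7 + 1 = 823544; 823544−1 = 823543
i=5: 823543 = 7^7 (b=7); 7→8: 8^8 = 16777216; 16777216−1 = 16777215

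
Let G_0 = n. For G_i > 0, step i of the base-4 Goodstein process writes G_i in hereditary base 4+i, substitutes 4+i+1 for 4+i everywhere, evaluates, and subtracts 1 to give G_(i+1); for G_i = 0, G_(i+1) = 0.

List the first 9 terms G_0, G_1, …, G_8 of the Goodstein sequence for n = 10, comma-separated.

G_0 = 10. HB_4(10) = 2·4 + 2. Bump = 12. G_1 = 11.
G_1 = 11. HB_5(11) = 2·5 + 1. Bump = 13. G_2 = 12.
G_2 = 12. HB_6(12) = 2·6. Bump = 14. G_3 = 13.
G_3 = 13. HB_7(13) = 7 + 6. Bump = 14. G_4 = 13.
G_4 = 13. HB_8(13) = 8 + 5. Bump = 14. G_5 = 13.
G_5 = 13. HB_9(13) = 9 + 4. Bump = 14. G_6 = 13.
G_6 = 13. HB_10(13) = 10 + 3. Bump = 14. G_7 = 13.
G_7 = 13. HB_11(13) = 11 + 2. Bump = 14. G_8 = 13.

10, 11, 12, 13, 13, 13, 13, 13, 13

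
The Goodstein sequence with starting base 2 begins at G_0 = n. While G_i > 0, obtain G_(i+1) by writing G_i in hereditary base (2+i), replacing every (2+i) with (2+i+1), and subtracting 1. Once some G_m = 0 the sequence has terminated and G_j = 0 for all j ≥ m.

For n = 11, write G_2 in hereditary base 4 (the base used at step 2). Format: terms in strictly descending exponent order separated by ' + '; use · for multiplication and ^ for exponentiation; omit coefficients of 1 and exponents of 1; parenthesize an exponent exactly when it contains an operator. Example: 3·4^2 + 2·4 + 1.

base 2: 11 = 2^(2 + 1) + 2 + 1; at 3: 3^(3 + 1) + 3 + 1 = 85; next = 84
base 3: 84 = 3^(3 + 1) + 3; at 4: 4^(4 + 1) + 4 = 1028; next = 1027
base 4: 1027 = 4^(4 + 1) + 3; at 5: 5^(5 + 1) + 3 = 15628; next = 15627

4^(4 + 1) + 3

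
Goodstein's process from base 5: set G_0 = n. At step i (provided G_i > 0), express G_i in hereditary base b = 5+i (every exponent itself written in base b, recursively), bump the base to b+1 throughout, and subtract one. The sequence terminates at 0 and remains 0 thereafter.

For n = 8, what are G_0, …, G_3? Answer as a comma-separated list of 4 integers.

8 —HB5→ 5 + 3 —bump→ 6 + 3 = 9 —(−1)→ 8
8 —HB6→ 6 + 2 —bump→ 7 + 2 = 9 —(−1)→ 8
8 —HB7→ 7 + 1 —bump→ 8 + 1 = 9 —(−1)→ 8

8, 8, 8, 8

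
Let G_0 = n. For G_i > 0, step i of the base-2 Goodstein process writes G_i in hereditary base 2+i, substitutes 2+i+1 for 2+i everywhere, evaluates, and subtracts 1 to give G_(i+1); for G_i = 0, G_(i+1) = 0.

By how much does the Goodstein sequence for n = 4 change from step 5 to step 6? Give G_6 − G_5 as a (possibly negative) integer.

G_0=4  [base 2] 2^2  →[2↦3]→  3^3 = 27  −1 ⇒ G_1=26
G_1=26  [base 3] 2·3^2 + 2·3 + 2  →[3↦4]→  2·4^2 + 2·4 + 2 = 42  −1 ⇒ G_2=41
G_2=41  [base 4] 2·4^2 + 2·4 + 1  →[4↦5]→  2·5^2 + 2·5 + 1 = 61  −1 ⇒ G_3=60
G_3=60  [base 5] 2·5^2 + 2·5  →[5↦6]→  2·6^2 + 2·6 = 84  −1 ⇒ G_4=83
G_4=83  [base 6] 2·6^2 + 6 + 5  →[6↦7]→  2·7^2 + 7 + 5 = 110  −1 ⇒ G_5=109
G_5=109  [base 7] 2·7^2 + 7 + 4  →[7↦8]→  2·8^2 + 8 + 4 = 140  −1 ⇒ G_6=139

30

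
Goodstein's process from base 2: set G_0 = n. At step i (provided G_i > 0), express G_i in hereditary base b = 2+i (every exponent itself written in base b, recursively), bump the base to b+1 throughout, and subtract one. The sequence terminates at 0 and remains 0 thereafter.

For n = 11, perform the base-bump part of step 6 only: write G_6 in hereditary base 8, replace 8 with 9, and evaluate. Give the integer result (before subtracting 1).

(0) 11|_2 = 2^(2 + 1) + 2 + 1 ↦ 3^(3 + 1) + 3 + 1|_3 = 85 ⇒ 84
(1) 84|_3 = 3^(3 + 1) + 3 ↦ 4^(4 + 1) + 4|_4 = 1028 ⇒ 1027
(2) 1027|_4 = 4^(4 + 1) + 3 ↦ 5^(5 + 1) + 3|_5 = 15628 ⇒ 15627
(3) 15627|_5 = 5^(5 + 1) + 2 ↦ 6^(6 + 1) + 2|_6 = 279938 ⇒ 279937
(4) 279937|_6 = 6^(6 + 1) + 1 ↦ 7^(7 + 1) + 1|_7 = 5764802 ⇒ 5764801
(5) 5764801|_7 = 7^(7 + 1) ↦ 8^(8 + 1)|_8 = 134217728 ⇒ 134217727

2749609303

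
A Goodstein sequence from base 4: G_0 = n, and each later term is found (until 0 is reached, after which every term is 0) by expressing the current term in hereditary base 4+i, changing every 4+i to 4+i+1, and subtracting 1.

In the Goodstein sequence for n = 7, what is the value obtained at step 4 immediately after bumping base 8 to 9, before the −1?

7

7 —HB4→ 4 + 3 —bump→ 5 + 3 = 8 —(−1)→ 7
7 —HB5→ 5 + 2 —bump→ 6 + 2 = 8 —(−1)→ 7
7 —HB6→ 6 + 1 —bump→ 7 + 1 = 8 —(−1)→ 7
7 —HB7→ 7 —bump→ 8 = 8 —(−1)→ 7
7 —HB8→ 7 —bump→ 7 = 7 —(−1)→ 6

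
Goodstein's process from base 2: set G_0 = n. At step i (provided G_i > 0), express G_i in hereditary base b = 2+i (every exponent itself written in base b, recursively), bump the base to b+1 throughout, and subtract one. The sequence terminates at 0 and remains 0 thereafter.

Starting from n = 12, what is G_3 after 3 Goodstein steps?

15685

[0] 12 ≡ 2^(2 + 1) + 2^2 (base 2). Lift 3: 108. −1: 107.
[1] 107 ≡ 3^(3 + 1) + 2·3^2 + 2·3 + 2 (base 3). Lift 4: 1066. −1: 1065.
[2] 1065 ≡ 4^(4 + 1) + 2·4^2 + 2·4 + 1 (base 4). Lift 5: 15686. −1: 15685.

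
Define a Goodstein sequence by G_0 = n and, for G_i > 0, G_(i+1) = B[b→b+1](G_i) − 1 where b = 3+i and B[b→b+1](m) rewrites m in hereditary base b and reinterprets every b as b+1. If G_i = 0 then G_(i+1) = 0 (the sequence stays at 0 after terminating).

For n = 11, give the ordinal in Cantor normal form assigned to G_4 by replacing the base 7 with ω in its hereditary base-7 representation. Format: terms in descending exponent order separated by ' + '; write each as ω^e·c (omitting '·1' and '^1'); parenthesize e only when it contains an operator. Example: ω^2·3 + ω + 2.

base 3: 11 = 3^2 + 2; at 4: 4^2 + 2 = 18; next = 17
base 4: 17 = 4^2 + 1; at 5: 5^2 + 1 = 26; next = 25
base 5: 25 = 5^2; at 6: 6^2 = 36; next = 35
base 6: 35 = 5·6 + 5; at 7: 5·7 + 5 = 40; next = 39
base 7: 39 = 5·7 + 4; at 8: 5·8 + 4 = 44; next = 43

ω·5 + 4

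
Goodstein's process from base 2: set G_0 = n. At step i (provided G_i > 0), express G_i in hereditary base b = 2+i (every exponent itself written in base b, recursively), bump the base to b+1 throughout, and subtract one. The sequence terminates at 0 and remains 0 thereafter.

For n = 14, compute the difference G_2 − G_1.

1171

[0] 14 ≡ 2^(2 + 1) + 2^2 + 2 (base 2). Lift 3: 111. −1: 110.
[1] 110 ≡ 3^(3 + 1) + 3^3 + 2 (base 3). Lift 4: 1282. −1: 1281.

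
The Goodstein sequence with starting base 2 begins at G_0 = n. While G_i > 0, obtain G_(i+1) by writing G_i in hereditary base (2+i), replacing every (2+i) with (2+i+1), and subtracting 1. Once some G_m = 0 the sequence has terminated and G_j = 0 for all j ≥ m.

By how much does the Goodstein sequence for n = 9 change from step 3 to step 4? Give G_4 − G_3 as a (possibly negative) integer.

130901

i=0: 9 = 2^(2 + 1) + 1 (b=2); 2→3: 3^(3 + 1) + 1 = 82; 82−1 = 81
i=1: 81 = 3^(3 + 1) (b=3); 3→4: 4^(4 + 1) = 1024; 1024−1 = 1023
i=2: 1023 = 3·4^4 + 3·4^3 + 3·4^2 + 3·4 + 3 (b=4); 4→5: 3·5^5 + 3·5^3 + 3·5^2 + 3·5 + 3 = 9843; 9843−1 = 9842
i=3: 9842 = 3·5^5 + 3·5^3 + 3·5^2 + 3·5 + 2 (b=5); 5→6: 3·6^6 + 3·6^3 + 3·6^2 + 3·6 + 2 = 140744; 140744−1 = 140743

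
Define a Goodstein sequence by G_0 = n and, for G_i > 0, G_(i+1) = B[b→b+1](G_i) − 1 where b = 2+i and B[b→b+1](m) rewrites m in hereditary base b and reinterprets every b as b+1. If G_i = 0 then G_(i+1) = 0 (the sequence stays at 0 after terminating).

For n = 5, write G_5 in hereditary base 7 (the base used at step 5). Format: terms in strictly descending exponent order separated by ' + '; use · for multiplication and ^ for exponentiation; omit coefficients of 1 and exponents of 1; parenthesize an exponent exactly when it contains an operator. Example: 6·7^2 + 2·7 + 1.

G_0 = 5. HB_2(5) = 2^2 + 1. Bump = 28. G_1 = 27.
G_1 = 27. HB_3(27) = 3^3. Bump = 256. G_2 = 255.
G_2 = 255. HB_4(255) = 3·4^3 + 3·4^2 + 3·4 + 3. Bump = 468. G_3 = 467.
G_3 = 467. HB_5(467) = 3·5^3 + 3·5^2 + 3·5 + 2. Bump = 776. G_4 = 775.
G_4 = 775. HB_6(775) = 3·6^3 + 3·6^2 + 3·6 + 1. Bump = 1198. G_5 = 1197.
G_5 = 1197. HB_7(1197) = 3·7^3 + 3·7^2 + 3·7. Bump = 1752. G_6 = 1751.

3·7^3 + 3·7^2 + 3·7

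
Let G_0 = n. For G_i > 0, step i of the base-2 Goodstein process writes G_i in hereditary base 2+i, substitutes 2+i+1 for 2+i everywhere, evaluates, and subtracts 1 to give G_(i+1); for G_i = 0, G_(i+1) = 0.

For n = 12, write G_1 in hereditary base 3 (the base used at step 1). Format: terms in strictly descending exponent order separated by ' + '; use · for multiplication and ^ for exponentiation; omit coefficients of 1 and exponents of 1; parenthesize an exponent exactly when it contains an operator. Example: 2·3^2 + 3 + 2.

3^(3 + 1) + 2·3^2 + 2·3 + 2

i=0: 12 = 2^(2 + 1) + 2^2 (b=2); 2→3: 3^(3 + 1) + 3^3 = 108; 108−1 = 107
i=1: 107 = 3^(3 + 1) + 2·3^2 + 2·3 + 2 (b=3); 3→4: 4^(4 + 1) + 2·4^2 + 2·4 + 2 = 1066; 1066−1 = 1065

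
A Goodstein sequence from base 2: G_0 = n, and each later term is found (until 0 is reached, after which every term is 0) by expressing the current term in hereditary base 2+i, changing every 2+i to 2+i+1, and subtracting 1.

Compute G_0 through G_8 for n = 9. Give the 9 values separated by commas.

base 2: 9 = 2^(2 + 1) + 1; at 3: 3^(3 + 1) + 1 = 82; next = 81
base 3: 81 = 3^(3 + 1); at 4: 4^(4 + 1) = 1024; next = 1023
base 4: 1023 = 3·4^4 + 3·4^3 + 3·4^2 + 3·4 + 3; at 5: 3·5^5 + 3·5^3 + 3·5^2 + 3·5 + 3 = 9843; next = 9842
base 5: 9842 = 3·5^5 + 3·5^3 + 3·5^2 + 3·5 + 2; at 6: 3·6^6 + 3·6^3 + 3·6^2 + 3·6 + 2 = 140744; next = 140743
base 6: 140743 = 3·6^6 + 3·6^3 + 3·6^2 + 3·6 + 1; at 7: 3·7^7 + 3·7^3 + 3·7^2 + 3·7 + 1 = 2471827; next = 2471826
base 7: 2471826 = 3·7^7 + 3·7^3 + 3·7^2 + 3·7; at 8: 3·8^8 + 3·8^3 + 3·8^2 + 3·8 = 50333400; next = 50333399
base 8: 50333399 = 3·8^8 + 3·8^3 + 3·8^2 + 2·8 + 7; at 9: 3·9^9 + 3·9^3 + 3·9^2 + 2·9 + 7 = 1162263922; next = 1162263921
base 9: 1162263921 = 3·9^9 + 3·9^3 + 3·9^2 + 2·9 + 6; at 10: 3·10^10 + 3·10^3 + 3·10^2 + 2·10 + 6 = 30000003326; next = 30000003325

9, 81, 1023, 9842, 140743, 2471826, 50333399, 1162263921, 30000003325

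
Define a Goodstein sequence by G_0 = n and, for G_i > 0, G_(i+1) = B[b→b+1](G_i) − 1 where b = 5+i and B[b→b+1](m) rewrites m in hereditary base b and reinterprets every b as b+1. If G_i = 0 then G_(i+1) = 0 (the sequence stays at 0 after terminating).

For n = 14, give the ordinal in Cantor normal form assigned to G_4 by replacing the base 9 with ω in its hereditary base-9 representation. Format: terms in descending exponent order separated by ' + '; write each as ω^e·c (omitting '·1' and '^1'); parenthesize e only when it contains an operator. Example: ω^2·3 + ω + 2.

14 —HB5→ 2·5 + 4 —bump→ 2·6 + 4 = 16 —(−1)→ 15
15 —HB6→ 2·6 + 3 —bump→ 2·7 + 3 = 17 —(−1)→ 16
16 —HB7→ 2·7 + 2 —bump→ 2·8 + 2 = 18 —(−1)→ 17
17 —HB8→ 2·8 + 1 —bump→ 2·9 + 1 = 19 —(−1)→ 18
18 —HB9→ 2·9 —bump→ 2·10 = 20 —(−1)→ 19

ω·2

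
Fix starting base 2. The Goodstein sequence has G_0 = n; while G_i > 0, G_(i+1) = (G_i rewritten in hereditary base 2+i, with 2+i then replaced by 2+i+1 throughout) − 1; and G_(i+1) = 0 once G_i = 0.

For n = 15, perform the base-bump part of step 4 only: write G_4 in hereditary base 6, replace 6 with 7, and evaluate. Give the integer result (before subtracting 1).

6588345

[0] 15 ≡ 2^(2 + 1) + 2^2 + 2 + 1 (base 2). Lift 3: 112. −1: 111.
[1] 111 ≡ 3^(3 + 1) + 3^3 + 3 (base 3). Lift 4: 1284. −1: 1283.
[2] 1283 ≡ 4^(4 + 1) + 4^4 + 3 (base 4). Lift 5: 18753. −1: 18752.
[3] 18752 ≡ 5^(5 + 1) + 5^5 + 2 (base 5). Lift 6: 326594. −1: 326593.
[4] 326593 ≡ 6^(6 + 1) + 6^6 + 1 (base 6). Lift 7: 6588345. −1: 6588344.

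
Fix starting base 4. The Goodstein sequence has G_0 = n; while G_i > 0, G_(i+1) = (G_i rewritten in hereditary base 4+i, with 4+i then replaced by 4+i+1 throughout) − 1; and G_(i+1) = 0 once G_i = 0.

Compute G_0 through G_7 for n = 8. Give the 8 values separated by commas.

8, 9, 9, 9, 9, 9, 9, 8

(0) 8|_4 = 2·4 ↦ 2·5|_5 = 10 ⇒ 9
(1) 9|_5 = 5 + 4 ↦ 6 + 4|_6 = 10 ⇒ 9
(2) 9|_6 = 6 + 3 ↦ 7 + 3|_7 = 10 ⇒ 9
(3) 9|_7 = 7 + 2 ↦ 8 + 2|_8 = 10 ⇒ 9
(4) 9|_8 = 8 + 1 ↦ 9 + 1|_9 = 10 ⇒ 9
(5) 9|_9 = 9 ↦ 10|_10 = 10 ⇒ 9
(6) 9|_10 = 9 ↦ 9|_11 = 9 ⇒ 8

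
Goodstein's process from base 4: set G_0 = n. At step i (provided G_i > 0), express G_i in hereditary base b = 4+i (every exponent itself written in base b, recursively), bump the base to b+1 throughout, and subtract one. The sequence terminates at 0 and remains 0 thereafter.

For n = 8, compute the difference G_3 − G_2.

0

base 4: 8 = 2·4; at 5: 2·5 = 10; next = 9
base 5: 9 = 5 + 4; at 6: 6 + 4 = 10; next = 9
base 6: 9 = 6 + 3; at 7: 7 + 3 = 10; next = 9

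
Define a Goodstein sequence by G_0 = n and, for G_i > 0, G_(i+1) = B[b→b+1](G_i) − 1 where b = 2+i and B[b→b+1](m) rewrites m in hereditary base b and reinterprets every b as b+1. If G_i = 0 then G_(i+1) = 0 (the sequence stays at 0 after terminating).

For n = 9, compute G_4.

G_0=9  [base 2] 2^(2 + 1) + 1  →[2↦3]→  3^(3 + 1) + 1 = 82  −1 ⇒ G_1=81
G_1=81  [base 3] 3^(3 + 1)  →[3↦4]→  4^(4 + 1) = 1024  −1 ⇒ G_2=1023
G_2=1023  [base 4] 3·4^4 + 3·4^3 + 3·4^2 + 3·4 + 3  →[4↦5]→  3·5^5 + 3·5^3 + 3·5^2 + 3·5 + 3 = 9843  −1 ⇒ G_3=9842
G_3=9842  [base 5] 3·5^5 + 3·5^3 + 3·5^2 + 3·5 + 2  →[5↦6]→  3·6^6 + 3·6^3 + 3·6^2 + 3·6 + 2 = 140744  −1 ⇒ G_4=140743
G_4=140743  [base 6] 3·6^6 + 3·6^3 + 3·6^2 + 3·6 + 1  →[6↦7]→  3·7^7 + 3·7^3 + 3·7^2 + 3·7 + 1 = 2471827  −1 ⇒ G_5=2471826

140743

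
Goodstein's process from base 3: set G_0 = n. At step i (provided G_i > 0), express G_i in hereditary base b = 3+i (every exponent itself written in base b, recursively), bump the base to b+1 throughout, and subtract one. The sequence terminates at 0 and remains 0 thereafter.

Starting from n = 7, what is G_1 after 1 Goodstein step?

8

step 0: 7 = 2·3 + 1; sub 4 for 3: 2·4 + 1; = 9; G_1 = 9−1 = 8
step 1: 8 = 2·4; sub 5 for 4: 2·5; = 10; G_2 = 10−1 = 9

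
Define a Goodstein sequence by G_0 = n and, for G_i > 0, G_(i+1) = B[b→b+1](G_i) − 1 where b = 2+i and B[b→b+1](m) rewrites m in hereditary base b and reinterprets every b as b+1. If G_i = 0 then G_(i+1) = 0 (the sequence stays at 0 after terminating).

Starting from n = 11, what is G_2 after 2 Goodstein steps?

1027

G_0=11  [base 2] 2^(2 + 1) + 2 + 1  →[2↦3]→  3^(3 + 1) + 3 + 1 = 85  −1 ⇒ G_1=84
G_1=84  [base 3] 3^(3 + 1) + 3  →[3↦4]→  4^(4 + 1) + 4 = 1028  −1 ⇒ G_2=1027
G_2=1027  [base 4] 4^(4 + 1) + 3  →[4↦5]→  5^(5 + 1) + 3 = 15628  −1 ⇒ G_3=15627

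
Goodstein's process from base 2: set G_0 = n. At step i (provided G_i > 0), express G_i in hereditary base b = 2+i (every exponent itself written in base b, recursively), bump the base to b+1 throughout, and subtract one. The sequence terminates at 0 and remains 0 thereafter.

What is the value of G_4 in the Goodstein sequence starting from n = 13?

(0) 13|_2 = 2^(2 + 1) + 2^2 + 1 ↦ 3^(3 + 1) + 3^3 + 1|_3 = 109 ⇒ 108
(1) 108|_3 = 3^(3 + 1) + 3^3 ↦ 4^(4 + 1) + 4^4|_4 = 1280 ⇒ 1279
(2) 1279|_4 = 4^(4 + 1) + 3·4^3 + 3·4^2 + 3·4 + 3 ↦ 5^(5 + 1) + 3·5^3 + 3·5^2 + 3·5 + 3|_5 = 16093 ⇒ 16092
(3) 16092|_5 = 5^(5 + 1) + 3·5^3 + 3·5^2 + 3·5 + 2 ↦ 6^(6 + 1) + 3·6^3 + 3·6^2 + 3·6 + 2|_6 = 280712 ⇒ 280711
(4) 280711|_6 = 6^(6 + 1) + 3·6^3 + 3·6^2 + 3·6 + 1 ↦ 7^(7 + 1) + 3·7^3 + 3·7^2 + 3·7 + 1|_7 = 5765999 ⇒ 5765998

280711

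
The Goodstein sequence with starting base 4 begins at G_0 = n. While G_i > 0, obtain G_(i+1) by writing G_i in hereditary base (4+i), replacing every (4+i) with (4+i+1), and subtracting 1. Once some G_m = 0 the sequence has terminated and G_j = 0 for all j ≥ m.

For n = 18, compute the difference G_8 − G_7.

5

G_0 = 18. HB_4(18) = 4^2 + 2. Bump = 27. G_1 = 26.
G_1 = 26. HB_5(26) = 5^2 + 1. Bump = 37. G_2 = 36.
G_2 = 36. HB_6(36) = 6^2. Bump = 49. G_3 = 48.
G_3 = 48. HB_7(48) = 6·7 + 6. Bump = 54. G_4 = 53.
G_4 = 53. HB_8(53) = 6·8 + 5. Bump = 59. G_5 = 58.
G_5 = 58. HB_9(58) = 6·9 + 4. Bump = 64. G_6 = 63.
G_6 = 63. HB_10(63) = 6·10 + 3. Bump = 69. G_7 = 68.
G_7 = 68. HB_11(68) = 6·11 + 2. Bump = 74. G_8 = 73.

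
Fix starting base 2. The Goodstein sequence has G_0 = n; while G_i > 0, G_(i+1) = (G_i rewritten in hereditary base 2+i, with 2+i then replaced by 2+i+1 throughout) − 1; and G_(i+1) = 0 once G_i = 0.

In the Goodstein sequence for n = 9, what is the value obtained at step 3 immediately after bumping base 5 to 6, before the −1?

(0) 9|_2 = 2^(2 + 1) + 1 ↦ 3^(3 + 1) + 1|_3 = 82 ⇒ 81
(1) 81|_3 = 3^(3 + 1) ↦ 4^(4 + 1)|_4 = 1024 ⇒ 1023
(2) 1023|_4 = 3·4^4 + 3·4^3 + 3·4^2 + 3·4 + 3 ↦ 3·5^5 + 3·5^3 + 3·5^2 + 3·5 + 3|_5 = 9843 ⇒ 9842
(3) 9842|_5 = 3·5^5 + 3·5^3 + 3·5^2 + 3·5 + 2 ↦ 3·6^6 + 3·6^3 + 3·6^2 + 3·6 + 2|_6 = 140744 ⇒ 140743

140744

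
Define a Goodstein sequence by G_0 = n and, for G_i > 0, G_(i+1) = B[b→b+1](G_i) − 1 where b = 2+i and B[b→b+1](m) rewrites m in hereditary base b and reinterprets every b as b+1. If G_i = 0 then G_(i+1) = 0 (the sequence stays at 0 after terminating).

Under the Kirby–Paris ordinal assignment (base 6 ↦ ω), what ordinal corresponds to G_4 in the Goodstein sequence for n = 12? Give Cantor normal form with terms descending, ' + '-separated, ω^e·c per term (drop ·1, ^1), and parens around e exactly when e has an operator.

G_0=12  [base 2] 2^(2 + 1) + 2^2  →[2↦3]→  3^(3 + 1) + 3^3 = 108  −1 ⇒ G_1=107
G_1=107  [base 3] 3^(3 + 1) + 2·3^2 + 2·3 + 2  →[3↦4]→  4^(4 + 1) + 2·4^2 + 2·4 + 2 = 1066  −1 ⇒ G_2=1065
G_2=1065  [base 4] 4^(4 + 1) + 2·4^2 + 2·4 + 1  →[4↦5]→  5^(5 + 1) + 2·5^2 + 2·5 + 1 = 15686  −1 ⇒ G_3=15685
G_3=15685  [base 5] 5^(5 + 1) + 2·5^2 + 2·5  →[5↦6]→  6^(6 + 1) + 2·6^2 + 2·6 = 280020  −1 ⇒ G_4=280019
G_4=280019  [base 6] 6^(6 + 1) + 2·6^2 + 6 + 5  →[6↦7]→  7^(7 + 1) + 2·7^2 + 7 + 5 = 5764911  −1 ⇒ G_5=5764910

ω^(ω + 1) + ω^2·2 + ω + 5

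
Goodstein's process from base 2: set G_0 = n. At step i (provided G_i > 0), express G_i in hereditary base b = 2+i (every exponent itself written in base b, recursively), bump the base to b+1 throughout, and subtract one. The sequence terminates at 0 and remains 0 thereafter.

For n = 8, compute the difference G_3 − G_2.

5757

8 —HB2→ 2^(2 + 1) —bump→ 3^(3 + 1) = 81 —(−1)→ 80
80 —HB3→ 2·3^3 + 2·3^2 + 2·3 + 2 —bump→ 2·4^4 + 2·4^2 + 2·4 + 2 = 554 —(−1)→ 553
553 —HB4→ 2·4^4 + 2·4^2 + 2·4 + 1 —bump→ 2·5^5 + 2·5^2 + 2·5 + 1 = 6311 —(−1)→ 6310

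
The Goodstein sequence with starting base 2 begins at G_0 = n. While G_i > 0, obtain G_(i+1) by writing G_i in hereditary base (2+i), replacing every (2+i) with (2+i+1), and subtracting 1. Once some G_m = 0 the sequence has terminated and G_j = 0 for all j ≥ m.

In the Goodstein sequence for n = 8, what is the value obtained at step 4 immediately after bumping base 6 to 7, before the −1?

base 2: 8 = 2^(2 + 1); at 3: 3^(3 + 1) = 81; next = 80
base 3: 80 = 2·3^3 + 2·3^2 + 2·3 + 2; at 4: 2·4^4 + 2·4^2 + 2·4 + 2 = 554; next = 553
base 4: 553 = 2·4^4 + 2·4^2 + 2·4 + 1; at 5: 2·5^5 + 2·5^2 + 2·5 + 1 = 6311; next = 6310
base 5: 6310 = 2·5^5 + 2·5^2 + 2·5; at 6: 2·6^6 + 2·6^2 + 2·6 = 93396; next = 93395
base 6: 93395 = 2·6^6 + 2·6^2 + 6 + 5; at 7: 2·7^7 + 2·7^2 + 7 + 5 = 1647196; next = 1647195

1647196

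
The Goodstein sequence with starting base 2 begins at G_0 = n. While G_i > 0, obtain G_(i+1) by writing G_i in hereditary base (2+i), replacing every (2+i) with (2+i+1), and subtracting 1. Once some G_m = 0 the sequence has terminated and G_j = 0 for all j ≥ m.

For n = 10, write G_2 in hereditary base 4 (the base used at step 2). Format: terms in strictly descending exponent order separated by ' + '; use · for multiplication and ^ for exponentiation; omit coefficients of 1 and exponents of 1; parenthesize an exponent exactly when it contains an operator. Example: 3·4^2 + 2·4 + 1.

G_0 = 10. HB_2(10) = 2^(2 + 1) + 2. Bump = 84. G_1 = 83.
G_1 = 83. HB_3(83) = 3^(3 + 1) + 2. Bump = 1026. G_2 = 1025.
G_2 = 1025. HB_4(1025) = 4^(4 + 1) + 1. Bump = 15626. G_3 = 15625.

4^(4 + 1) + 1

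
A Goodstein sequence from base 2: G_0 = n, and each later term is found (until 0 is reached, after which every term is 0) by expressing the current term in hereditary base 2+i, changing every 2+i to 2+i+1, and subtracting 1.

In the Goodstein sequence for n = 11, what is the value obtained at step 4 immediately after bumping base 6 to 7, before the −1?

step 0: 11 = 2^(2 + 1) + 2 + 1; sub 3 for 2: 3^(3 + 1) + 3 + 1; = 85; G_1 = 85−1 = 84
step 1: 84 = 3^(3 + 1) + 3; sub 4 for 3: 4^(4 + 1) + 4; = 1028; G_2 = 1028−1 = 1027
step 2: 1027 = 4^(4 + 1) + 3; sub 5 for 4: 5^(5 + 1) + 3; = 15628; G_3 = 15628−1 = 15627
step 3: 15627 = 5^(5 + 1) + 2; sub 6 for 5: 6^(6 + 1) + 2; = 279938; G_4 = 279938−1 = 279937
step 4: 279937 = 6^(6 + 1) + 1; sub 7 for 6: 7^(7 + 1) + 1; = 5764802; G_5 = 5764802−1 = 5764801

5764802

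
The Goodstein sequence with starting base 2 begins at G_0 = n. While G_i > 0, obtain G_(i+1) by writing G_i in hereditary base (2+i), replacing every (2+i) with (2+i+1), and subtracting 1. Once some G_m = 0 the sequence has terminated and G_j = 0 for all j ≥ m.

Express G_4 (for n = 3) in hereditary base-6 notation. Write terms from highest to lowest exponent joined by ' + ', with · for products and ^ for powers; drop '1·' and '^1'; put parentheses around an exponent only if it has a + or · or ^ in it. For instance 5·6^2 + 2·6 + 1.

[0] 3 ≡ 2 + 1 (base 2). Lift 3: 4. −1: 3.
[1] 3 ≡ 3 (base 3). Lift 4: 4. −1: 3.
[2] 3 ≡ 3 (base 4). Lift 5: 3. −1: 2.
[3] 2 ≡ 2 (base 5). Lift 6: 2. −1: 1.
[4] 1 ≡ 1 (base 6). Lift 7: 1. −1: 0.

1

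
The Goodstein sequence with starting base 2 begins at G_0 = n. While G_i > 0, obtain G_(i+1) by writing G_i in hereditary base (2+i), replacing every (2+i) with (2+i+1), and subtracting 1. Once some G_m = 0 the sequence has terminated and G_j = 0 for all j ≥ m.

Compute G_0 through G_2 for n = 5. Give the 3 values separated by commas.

(0) 5|_2 = 2^2 + 1 ↦ 3^3 + 1|_3 = 28 ⇒ 27
(1) 27|_3 = 3^3 ↦ 4^4|_4 = 256 ⇒ 255

5, 27, 255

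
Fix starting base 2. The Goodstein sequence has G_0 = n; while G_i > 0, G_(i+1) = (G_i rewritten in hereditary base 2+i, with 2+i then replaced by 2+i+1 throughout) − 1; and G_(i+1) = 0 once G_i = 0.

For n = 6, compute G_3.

3125

(0) 6|_2 = 2^2 + 2 ↦ 3^3 + 3|_3 = 30 ⇒ 29
(1) 29|_3 = 3^3 + 2 ↦ 4^4 + 2|_4 = 258 ⇒ 257
(2) 257|_4 = 4^4 + 1 ↦ 5^5 + 1|_5 = 3126 ⇒ 3125
(3) 3125|_5 = 5^5 ↦ 6^6|_6 = 46656 ⇒ 46655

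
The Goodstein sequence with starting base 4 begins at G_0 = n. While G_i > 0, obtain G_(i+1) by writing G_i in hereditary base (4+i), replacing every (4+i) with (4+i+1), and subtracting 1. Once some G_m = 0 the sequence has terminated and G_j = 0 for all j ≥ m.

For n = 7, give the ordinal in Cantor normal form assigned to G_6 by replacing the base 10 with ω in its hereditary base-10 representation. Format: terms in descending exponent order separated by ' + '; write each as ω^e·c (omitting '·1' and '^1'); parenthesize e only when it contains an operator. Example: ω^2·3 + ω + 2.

[0] 7 ≡ 4 + 3 (base 4). Lift 5: 8. −1: 7.
[1] 7 ≡ 5 + 2 (base 5). Lift 6: 8. −1: 7.
[2] 7 ≡ 6 + 1 (base 6). Lift 7: 8. −1: 7.
[3] 7 ≡ 7 (base 7). Lift 8: 8. −1: 7.
[4] 7 ≡ 7 (base 8). Lift 9: 7. −1: 6.
[5] 6 ≡ 6 (base 9). Lift 10: 6. −1: 5.

5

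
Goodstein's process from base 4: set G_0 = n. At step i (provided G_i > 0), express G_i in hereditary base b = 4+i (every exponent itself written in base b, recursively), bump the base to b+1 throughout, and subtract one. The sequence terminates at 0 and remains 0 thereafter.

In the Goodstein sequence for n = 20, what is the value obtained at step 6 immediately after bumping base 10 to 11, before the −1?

(0) 20|_4 = 4^2 + 4 ↦ 5^2 + 5|_5 = 30 ⇒ 29
(1) 29|_5 = 5^2 + 4 ↦ 6^2 + 4|_6 = 40 ⇒ 39
(2) 39|_6 = 6^2 + 3 ↦ 7^2 + 3|_7 = 52 ⇒ 51
(3) 51|_7 = 7^2 + 2 ↦ 8^2 + 2|_8 = 66 ⇒ 65
(4) 65|_8 = 8^2 + 1 ↦ 9^2 + 1|_9 = 82 ⇒ 81
(5) 81|_9 = 9^2 ↦ 10^2|_10 = 100 ⇒ 99
(6) 99|_10 = 9·10 + 9 ↦ 9·11 + 9|_11 = 108 ⇒ 107

108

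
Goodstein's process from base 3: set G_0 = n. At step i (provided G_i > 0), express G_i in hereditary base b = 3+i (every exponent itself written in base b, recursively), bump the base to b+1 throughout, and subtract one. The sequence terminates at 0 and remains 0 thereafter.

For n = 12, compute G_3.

37

base 3: 12 = 3^2 + 3; at 4: 4^2 + 4 = 20; next = 19
base 4: 19 = 4^2 + 3; at 5: 5^2 + 3 = 28; next = 27
base 5: 27 = 5^2 + 2; at 6: 6^2 + 2 = 38; next = 37
base 6: 37 = 6^2 + 1; at 7: 7^2 + 1 = 50; next = 49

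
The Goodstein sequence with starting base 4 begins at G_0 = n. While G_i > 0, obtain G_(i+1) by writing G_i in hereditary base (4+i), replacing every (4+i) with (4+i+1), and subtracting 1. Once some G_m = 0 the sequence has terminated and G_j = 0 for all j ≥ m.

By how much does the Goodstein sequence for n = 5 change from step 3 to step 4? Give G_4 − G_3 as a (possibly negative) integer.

-1

step 0: 5 = 4 + 1; sub 5 for 4: 5 + 1; = 6; G_1 = 6−1 = 5
step 1: 5 = 5; sub 6 for 5: 6; = 6; G_2 = 6−1 = 5
step 2: 5 = 5; sub 7 for 6: 5; = 5; G_3 = 5−1 = 4
step 3: 4 = 4; sub 8 for 7: 4; = 4; G_4 = 4−1 = 3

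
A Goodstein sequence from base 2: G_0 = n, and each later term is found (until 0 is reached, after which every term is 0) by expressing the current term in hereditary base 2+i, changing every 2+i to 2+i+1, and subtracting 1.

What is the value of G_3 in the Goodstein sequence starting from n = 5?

467

i=0: 5 = 2^2 + 1 (b=2); 2→3: 3^3 + 1 = 28; 28−1 = 27
i=1: 27 = 3^3 (b=3); 3→4: 4^4 = 256; 256−1 = 255
i=2: 255 = 3·4^3 + 3·4^2 + 3·4 + 3 (b=4); 4→5: 3·5^3 + 3·5^2 + 3·5 + 3 = 468; 468−1 = 467
i=3: 467 = 3·5^3 + 3·5^2 + 3·5 + 2 (b=5); 5→6: 3·6^3 + 3·6^2 + 3·6 + 2 = 776; 776−1 = 775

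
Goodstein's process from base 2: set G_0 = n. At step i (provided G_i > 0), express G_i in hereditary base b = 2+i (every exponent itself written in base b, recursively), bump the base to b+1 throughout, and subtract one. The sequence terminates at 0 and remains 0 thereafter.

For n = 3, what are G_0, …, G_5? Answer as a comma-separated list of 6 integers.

3, 3, 3, 2, 1, 0

(0) 3|_2 = 2 + 1 ↦ 3 + 1|_3 = 4 ⇒ 3
(1) 3|_3 = 3 ↦ 4|_4 = 4 ⇒ 3
(2) 3|_4 = 3 ↦ 3|_5 = 3 ⇒ 2
(3) 2|_5 = 2 ↦ 2|_6 = 2 ⇒ 1
(4) 1|_6 = 1 ↦ 1|_7 = 1 ⇒ 0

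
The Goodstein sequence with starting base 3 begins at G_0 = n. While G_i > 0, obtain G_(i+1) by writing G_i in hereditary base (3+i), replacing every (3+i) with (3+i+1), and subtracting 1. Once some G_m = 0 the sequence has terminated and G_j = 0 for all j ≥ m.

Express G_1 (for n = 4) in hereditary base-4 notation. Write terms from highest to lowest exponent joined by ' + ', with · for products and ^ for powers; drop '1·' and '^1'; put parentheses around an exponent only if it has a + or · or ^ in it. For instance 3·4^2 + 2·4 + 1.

4

(0) 4|_3 = 3 + 1 ↦ 4 + 1|_4 = 5 ⇒ 4
(1) 4|_4 = 4 ↦ 5|_5 = 5 ⇒ 4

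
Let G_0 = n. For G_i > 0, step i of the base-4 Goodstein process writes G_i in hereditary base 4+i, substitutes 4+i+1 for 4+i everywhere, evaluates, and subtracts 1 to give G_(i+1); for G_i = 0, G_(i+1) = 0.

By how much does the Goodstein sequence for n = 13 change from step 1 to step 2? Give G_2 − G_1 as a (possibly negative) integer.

2

base 4: 13 = 3·4 + 1; at 5: 3·5 + 1 = 16; next = 15
base 5: 15 = 3·5; at 6: 3·6 = 18; next = 17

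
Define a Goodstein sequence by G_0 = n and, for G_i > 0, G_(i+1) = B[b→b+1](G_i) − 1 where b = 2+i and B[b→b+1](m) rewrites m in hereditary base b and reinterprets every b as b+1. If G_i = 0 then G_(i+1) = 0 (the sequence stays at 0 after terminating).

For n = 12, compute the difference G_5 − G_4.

[0] 12 ≡ 2^(2 + 1) + 2^2 (base 2). Lift 3: 108. −1: 107.
[1] 107 ≡ 3^(3 + 1) + 2·3^2 + 2·3 + 2 (base 3). Lift 4: 1066. −1: 1065.
[2] 1065 ≡ 4^(4 + 1) + 2·4^2 + 2·4 + 1 (base 4). Lift 5: 15686. −1: 15685.
[3] 15685 ≡ 5^(5 + 1) + 2·5^2 + 2·5 (base 5). Lift 6: 280020. −1: 280019.
[4] 280019 ≡ 6^(6 + 1) + 2·6^2 + 6 + 5 (base 6). Lift 7: 5764911. −1: 5764910.

5484891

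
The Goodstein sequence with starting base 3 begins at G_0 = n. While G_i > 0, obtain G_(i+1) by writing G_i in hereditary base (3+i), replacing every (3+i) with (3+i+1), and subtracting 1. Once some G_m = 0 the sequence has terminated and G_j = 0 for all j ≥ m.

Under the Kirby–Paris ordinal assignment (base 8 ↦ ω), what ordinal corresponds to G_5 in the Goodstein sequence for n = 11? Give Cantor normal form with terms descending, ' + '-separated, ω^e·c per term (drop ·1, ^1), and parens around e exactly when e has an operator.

G_0 = 11. HB_3(11) = 3^2 + 2. Bump = 18. G_1 = 17.
G_1 = 17. HB_4(17) = 4^2 + 1. Bump = 26. G_2 = 25.
G_2 = 25. HB_5(25) = 5^2. Bump = 36. G_3 = 35.
G_3 = 35. HB_6(35) = 5·6 + 5. Bump = 40. G_4 = 39.
G_4 = 39. HB_7(39) = 5·7 + 4. Bump = 44. G_5 = 43.

ω·5 + 3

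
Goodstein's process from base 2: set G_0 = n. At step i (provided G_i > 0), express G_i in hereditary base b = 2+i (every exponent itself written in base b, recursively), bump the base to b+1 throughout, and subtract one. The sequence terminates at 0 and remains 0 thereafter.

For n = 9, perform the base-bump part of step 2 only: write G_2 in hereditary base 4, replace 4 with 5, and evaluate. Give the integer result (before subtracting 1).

9843

base 2: 9 = 2^(2 + 1) + 1; at 3: 3^(3 + 1) + 1 = 82; next = 81
base 3: 81 = 3^(3 + 1); at 4: 4^(4 + 1) = 1024; next = 1023
base 4: 1023 = 3·4^4 + 3·4^3 + 3·4^2 + 3·4 + 3; at 5: 3·5^5 + 3·5^3 + 3·5^2 + 3·5 + 3 = 9843; next = 9842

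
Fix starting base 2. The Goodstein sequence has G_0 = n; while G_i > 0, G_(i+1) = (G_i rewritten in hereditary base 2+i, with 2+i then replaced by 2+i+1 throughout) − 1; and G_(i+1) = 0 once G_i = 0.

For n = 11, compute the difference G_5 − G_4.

5484864

step 0: 11 = 2^(2 + 1) + 2 + 1; sub 3 for 2: 3^(3 + 1) + 3 + 1; = 85; G_1 = 85−1 = 84
step 1: 84 = 3^(3 + 1) + 3; sub 4 for 3: 4^(4 + 1) + 4; = 1028; G_2 = 1028−1 = 1027
step 2: 1027 = 4^(4 + 1) + 3; sub 5 for 4: 5^(5 + 1) + 3; = 15628; G_3 = 15628−1 = 15627
step 3: 15627 = 5^(5 + 1) + 2; sub 6 for 5: 6^(6 + 1) + 2; = 279938; G_4 = 279938−1 = 279937
step 4: 279937 = 6^(6 + 1) + 1; sub 7 for 6: 7^(7 + 1) + 1; = 5764802; G_5 = 5764802−1 = 5764801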